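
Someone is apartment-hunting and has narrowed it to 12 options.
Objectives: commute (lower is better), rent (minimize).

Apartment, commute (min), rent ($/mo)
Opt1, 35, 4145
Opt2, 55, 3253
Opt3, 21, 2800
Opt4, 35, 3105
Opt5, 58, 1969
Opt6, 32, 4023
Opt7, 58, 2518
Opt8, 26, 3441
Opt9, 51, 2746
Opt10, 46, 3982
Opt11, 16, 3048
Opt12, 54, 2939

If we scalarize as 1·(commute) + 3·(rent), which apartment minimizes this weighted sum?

Opt1: 1·35 + 3·4145 = 12470
Opt2: 1·55 + 3·3253 = 9814
Opt3: 1·21 + 3·2800 = 8421
Opt4: 1·35 + 3·3105 = 9350
Opt5: 1·58 + 3·1969 = 5965
Opt6: 1·32 + 3·4023 = 12101
Opt7: 1·58 + 3·2518 = 7612
Opt8: 1·26 + 3·3441 = 10349
Opt9: 1·51 + 3·2746 = 8289
Opt10: 1·46 + 3·3982 = 11992
Opt11: 1·16 + 3·3048 = 9160
Opt12: 1·54 + 3·2939 = 8871
Lowest: Opt5 at 5965.

Opt5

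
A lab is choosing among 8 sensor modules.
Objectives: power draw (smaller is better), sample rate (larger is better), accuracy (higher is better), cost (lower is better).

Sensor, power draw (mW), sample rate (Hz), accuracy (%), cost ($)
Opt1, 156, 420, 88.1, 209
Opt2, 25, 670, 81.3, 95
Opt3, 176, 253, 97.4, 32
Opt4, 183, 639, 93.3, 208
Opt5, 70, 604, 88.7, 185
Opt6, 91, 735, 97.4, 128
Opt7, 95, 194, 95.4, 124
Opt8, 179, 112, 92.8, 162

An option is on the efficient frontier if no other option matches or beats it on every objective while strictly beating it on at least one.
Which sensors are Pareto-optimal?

Opt2, Opt3, Opt5, Opt6, Opt7

Opt1: dominated by Opt5 (power draw 70≤156, sample rate 604≥420, accuracy 88.7≥88.1, cost 185≤209).
Opt2: not dominated (best power draw).
Opt3: not dominated (best cost).
Opt4: dominated by Opt6 (power draw 91≤183, sample rate 735≥639, accuracy 97.4≥93.3, cost 128≤208).
Opt5: not dominated.
Opt6: not dominated (best sample rate).
Opt7: not dominated.
Opt8: dominated by Opt3 (power draw 176≤179, sample rate 253≥112, accuracy 97.4≥92.8, cost 32≤162).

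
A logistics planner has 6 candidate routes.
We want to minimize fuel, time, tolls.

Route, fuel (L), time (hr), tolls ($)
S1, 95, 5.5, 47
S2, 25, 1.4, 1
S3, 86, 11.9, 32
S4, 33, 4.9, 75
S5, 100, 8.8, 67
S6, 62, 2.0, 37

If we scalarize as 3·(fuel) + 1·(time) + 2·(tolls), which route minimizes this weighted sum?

S2

S1: 3·95 + 1·5.5 + 2·47 = 384.5
S2: 3·25 + 1·1.4 + 2·1 = 78.4
S3: 3·86 + 1·11.9 + 2·32 = 333.9
S4: 3·33 + 1·4.9 + 2·75 = 253.9
S5: 3·100 + 1·8.8 + 2·67 = 442.8
S6: 3·62 + 1·2.0 + 2·37 = 262.0
Lowest: S2 at 78.4.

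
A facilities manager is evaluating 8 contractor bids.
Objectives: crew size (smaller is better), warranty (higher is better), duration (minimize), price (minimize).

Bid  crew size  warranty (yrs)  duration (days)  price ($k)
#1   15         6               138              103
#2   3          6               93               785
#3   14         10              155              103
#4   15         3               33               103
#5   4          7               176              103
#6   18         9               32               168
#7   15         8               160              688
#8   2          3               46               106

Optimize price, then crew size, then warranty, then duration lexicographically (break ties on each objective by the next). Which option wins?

#5

First minimize price: best is 103, kept {#1, #3, #4, #5}.
Then minimize crew size: best is 4, kept {#5}.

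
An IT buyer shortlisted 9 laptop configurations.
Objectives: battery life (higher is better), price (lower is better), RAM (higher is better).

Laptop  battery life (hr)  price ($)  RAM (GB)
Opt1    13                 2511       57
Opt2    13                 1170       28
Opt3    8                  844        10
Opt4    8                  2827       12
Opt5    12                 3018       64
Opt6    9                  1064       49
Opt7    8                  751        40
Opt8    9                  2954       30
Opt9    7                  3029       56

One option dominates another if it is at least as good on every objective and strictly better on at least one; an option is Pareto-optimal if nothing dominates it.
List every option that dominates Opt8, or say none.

Opt1: battery life 13≥9, price 2511≤2954, RAM 57≥30 — dominates Opt8.
Opt6: battery life 9≥9, price 1064≤2954, RAM 49≥30 — dominates Opt8.
Others (Opt2, Opt3, Opt4, Opt5, Opt7, Opt9) are each worse than Opt8 on at least one objective.

Opt1, Opt6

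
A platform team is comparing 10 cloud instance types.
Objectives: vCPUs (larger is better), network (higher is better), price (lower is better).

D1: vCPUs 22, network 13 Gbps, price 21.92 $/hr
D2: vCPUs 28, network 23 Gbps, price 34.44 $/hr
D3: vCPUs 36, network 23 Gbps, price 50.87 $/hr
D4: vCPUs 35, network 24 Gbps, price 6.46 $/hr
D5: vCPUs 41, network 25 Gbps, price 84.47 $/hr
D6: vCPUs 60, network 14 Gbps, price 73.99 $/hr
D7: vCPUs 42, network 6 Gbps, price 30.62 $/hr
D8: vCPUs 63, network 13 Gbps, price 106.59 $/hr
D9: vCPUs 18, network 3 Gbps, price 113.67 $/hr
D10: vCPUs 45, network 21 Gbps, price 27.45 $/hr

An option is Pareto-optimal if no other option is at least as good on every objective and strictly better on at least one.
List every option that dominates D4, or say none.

none

D1: worse on vCPUs (22 vs 35).
D2: worse on vCPUs (28 vs 35).
D3: worse on network (23 vs 24).
D5: worse on price (84.47 vs 6.46).
D6: worse on network (14 vs 24).
D7: worse on network (6 vs 24).
D8: worse on network (13 vs 24).
D9: worse on vCPUs (18 vs 35).
D10: worse on network (21 vs 24).
No option dominates D4.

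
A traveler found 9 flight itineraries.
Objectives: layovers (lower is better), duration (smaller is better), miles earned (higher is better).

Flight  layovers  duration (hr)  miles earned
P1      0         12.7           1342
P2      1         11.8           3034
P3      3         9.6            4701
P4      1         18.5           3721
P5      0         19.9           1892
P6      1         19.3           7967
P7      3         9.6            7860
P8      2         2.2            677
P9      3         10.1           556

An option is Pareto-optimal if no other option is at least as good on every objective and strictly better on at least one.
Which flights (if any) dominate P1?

none

P2: worse on layovers (1 vs 0).
P3: worse on layovers (3 vs 0).
P4: worse on layovers (1 vs 0).
P5: worse on duration (19.9 vs 12.7).
P6: worse on layovers (1 vs 0).
P7: worse on layovers (3 vs 0).
P8: worse on layovers (2 vs 0).
P9: worse on layovers (3 vs 0).
No option dominates P1.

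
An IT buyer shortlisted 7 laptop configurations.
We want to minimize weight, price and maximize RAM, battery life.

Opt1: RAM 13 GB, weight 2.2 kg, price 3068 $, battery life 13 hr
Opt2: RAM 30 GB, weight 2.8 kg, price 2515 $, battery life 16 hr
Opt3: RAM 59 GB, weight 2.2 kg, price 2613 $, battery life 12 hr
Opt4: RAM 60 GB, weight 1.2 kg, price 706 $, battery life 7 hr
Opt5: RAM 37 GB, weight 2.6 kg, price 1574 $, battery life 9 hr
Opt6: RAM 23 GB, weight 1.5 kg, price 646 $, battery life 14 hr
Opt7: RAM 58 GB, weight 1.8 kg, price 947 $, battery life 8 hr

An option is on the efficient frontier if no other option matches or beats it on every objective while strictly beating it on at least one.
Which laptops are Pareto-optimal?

Opt2, Opt3, Opt4, Opt5, Opt6, Opt7

Opt1: dominated by Opt6 (RAM 23≥13, weight 1.5≤2.2, price 646≤3068, battery life 14≥13).
Opt2: not dominated (best battery life).
Opt3: not dominated.
Opt4: not dominated (best RAM).
Opt5: not dominated.
Opt6: not dominated (best price).
Opt7: not dominated.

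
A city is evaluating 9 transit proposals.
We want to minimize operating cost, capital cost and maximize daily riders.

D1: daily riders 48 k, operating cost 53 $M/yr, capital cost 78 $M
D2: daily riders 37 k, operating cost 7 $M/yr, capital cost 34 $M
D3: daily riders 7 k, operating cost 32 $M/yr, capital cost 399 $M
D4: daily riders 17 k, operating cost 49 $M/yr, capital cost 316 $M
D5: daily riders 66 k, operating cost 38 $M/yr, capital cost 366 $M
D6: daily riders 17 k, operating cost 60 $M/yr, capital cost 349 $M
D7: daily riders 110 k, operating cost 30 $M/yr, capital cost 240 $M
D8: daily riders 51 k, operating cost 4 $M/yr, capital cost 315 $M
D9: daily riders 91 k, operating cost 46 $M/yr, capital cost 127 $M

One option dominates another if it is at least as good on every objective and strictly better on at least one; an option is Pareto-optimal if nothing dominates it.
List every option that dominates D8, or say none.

none

D1: worse on daily riders (48 vs 51).
D2: worse on daily riders (37 vs 51).
D3: worse on daily riders (7 vs 51).
D4: worse on daily riders (17 vs 51).
D5: worse on operating cost (38 vs 4).
D6: worse on daily riders (17 vs 51).
D7: worse on operating cost (30 vs 4).
D9: worse on operating cost (46 vs 4).
No option dominates D8.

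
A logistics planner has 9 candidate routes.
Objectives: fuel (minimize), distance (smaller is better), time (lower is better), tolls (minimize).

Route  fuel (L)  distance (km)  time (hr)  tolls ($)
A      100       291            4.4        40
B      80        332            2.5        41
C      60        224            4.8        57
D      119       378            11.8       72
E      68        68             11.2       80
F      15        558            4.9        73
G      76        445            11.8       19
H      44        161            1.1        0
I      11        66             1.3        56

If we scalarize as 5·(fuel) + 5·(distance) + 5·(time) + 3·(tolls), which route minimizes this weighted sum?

A: 5·100 + 5·291 + 5·4.4 + 3·40 = 2097.0
B: 5·80 + 5·332 + 5·2.5 + 3·41 = 2195.5
C: 5·60 + 5·224 + 5·4.8 + 3·57 = 1615.0
D: 5·119 + 5·378 + 5·11.8 + 3·72 = 2760.0
E: 5·68 + 5·68 + 5·11.2 + 3·80 = 976.0
F: 5·15 + 5·558 + 5·4.9 + 3·73 = 3108.5
G: 5·76 + 5·445 + 5·11.8 + 3·19 = 2721.0
H: 5·44 + 5·161 + 5·1.1 + 3·0 = 1030.5
I: 5·11 + 5·66 + 5·1.3 + 3·56 = 559.5
Lowest: I at 559.5.

I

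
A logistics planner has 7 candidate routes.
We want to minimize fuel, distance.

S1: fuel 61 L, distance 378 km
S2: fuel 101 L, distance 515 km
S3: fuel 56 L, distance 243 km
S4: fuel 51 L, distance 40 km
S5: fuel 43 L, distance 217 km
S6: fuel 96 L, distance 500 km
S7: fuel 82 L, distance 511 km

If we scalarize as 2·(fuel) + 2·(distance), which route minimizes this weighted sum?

S1: 2·61 + 2·378 = 878
S2: 2·101 + 2·515 = 1232
S3: 2·56 + 2·243 = 598
S4: 2·51 + 2·40 = 182
S5: 2·43 + 2·217 = 520
S6: 2·96 + 2·500 = 1192
S7: 2·82 + 2·511 = 1186
Lowest: S4 at 182.

S4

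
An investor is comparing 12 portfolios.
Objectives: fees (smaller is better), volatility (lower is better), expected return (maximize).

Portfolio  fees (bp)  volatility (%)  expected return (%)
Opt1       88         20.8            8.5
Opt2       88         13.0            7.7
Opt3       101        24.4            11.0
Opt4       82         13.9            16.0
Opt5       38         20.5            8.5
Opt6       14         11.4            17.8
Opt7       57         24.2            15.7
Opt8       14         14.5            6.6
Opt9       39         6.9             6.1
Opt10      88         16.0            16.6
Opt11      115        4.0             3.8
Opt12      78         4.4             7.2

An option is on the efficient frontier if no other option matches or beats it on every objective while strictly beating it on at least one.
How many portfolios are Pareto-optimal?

4

Opt1: dominated by Opt4 (fees 82≤88, volatility 13.9≤20.8, expected return 16.0≥8.5).
Opt2: dominated by Opt6 (fees 14≤88, volatility 11.4≤13.0, expected return 17.8≥7.7).
Opt3: dominated by Opt4 (fees 82≤101, volatility 13.9≤24.4, expected return 16.0≥11.0).
Opt4: dominated by Opt6 (fees 14≤82, volatility 11.4≤13.9, expected return 17.8≥16.0).
Opt5: dominated by Opt6 (fees 14≤38, volatility 11.4≤20.5, expected return 17.8≥8.5).
Opt6: not dominated (best expected return).
Opt7: dominated by Opt6 (fees 14≤57, volatility 11.4≤24.2, expected return 17.8≥15.7).
Opt8: dominated by Opt6 (fees 14≤14, volatility 11.4≤14.5, expected return 17.8≥6.6).
Opt9: not dominated.
Opt10: dominated by Opt6 (fees 14≤88, volatility 11.4≤16.0, expected return 17.8≥16.6).
Opt11: not dominated (best volatility).
Opt12: not dominated.
Pareto-optimal: Opt6, Opt9, Opt11, Opt12 → 4.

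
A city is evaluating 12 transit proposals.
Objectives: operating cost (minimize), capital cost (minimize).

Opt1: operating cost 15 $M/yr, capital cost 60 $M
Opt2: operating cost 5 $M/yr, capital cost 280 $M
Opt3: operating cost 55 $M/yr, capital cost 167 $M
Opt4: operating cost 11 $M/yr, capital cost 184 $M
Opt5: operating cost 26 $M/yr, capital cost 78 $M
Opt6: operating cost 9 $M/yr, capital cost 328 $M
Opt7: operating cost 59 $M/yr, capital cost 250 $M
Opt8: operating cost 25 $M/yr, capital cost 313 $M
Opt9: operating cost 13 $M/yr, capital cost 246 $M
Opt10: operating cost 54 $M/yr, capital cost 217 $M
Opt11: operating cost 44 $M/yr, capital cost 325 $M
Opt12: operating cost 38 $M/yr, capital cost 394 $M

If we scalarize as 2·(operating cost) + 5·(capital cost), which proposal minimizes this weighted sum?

Opt1

Opt1: 2·15 + 5·60 = 330
Opt2: 2·5 + 5·280 = 1410
Opt3: 2·55 + 5·167 = 945
Opt4: 2·11 + 5·184 = 942
Opt5: 2·26 + 5·78 = 442
Opt6: 2·9 + 5·328 = 1658
Opt7: 2·59 + 5·250 = 1368
Opt8: 2·25 + 5·313 = 1615
Opt9: 2·13 + 5·246 = 1256
Opt10: 2·54 + 5·217 = 1193
Opt11: 2·44 + 5·325 = 1713
Opt12: 2·38 + 5·394 = 2046
Lowest: Opt1 at 330.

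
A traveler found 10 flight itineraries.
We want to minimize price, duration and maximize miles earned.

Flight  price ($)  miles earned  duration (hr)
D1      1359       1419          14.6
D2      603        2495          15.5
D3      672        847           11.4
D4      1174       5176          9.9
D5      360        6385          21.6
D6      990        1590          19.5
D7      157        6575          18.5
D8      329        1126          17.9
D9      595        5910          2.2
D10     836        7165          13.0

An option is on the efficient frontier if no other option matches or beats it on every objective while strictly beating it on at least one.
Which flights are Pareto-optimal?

D1: dominated by D4 (price 1174≤1359, miles earned 5176≥1419, duration 9.9≤14.6).
D2: dominated by D9 (price 595≤603, miles earned 5910≥2495, duration 2.2≤15.5).
D3: dominated by D9 (price 595≤672, miles earned 5910≥847, duration 2.2≤11.4).
D4: dominated by D9 (price 595≤1174, miles earned 5910≥5176, duration 2.2≤9.9).
D5: dominated by D7 (price 157≤360, miles earned 6575≥6385, duration 18.5≤21.6).
D6: dominated by D2 (price 603≤990, miles earned 2495≥1590, duration 15.5≤19.5).
D7: not dominated (best price).
D8: not dominated.
D9: not dominated (best duration).
D10: not dominated (best miles earned).

D7, D8, D9, D10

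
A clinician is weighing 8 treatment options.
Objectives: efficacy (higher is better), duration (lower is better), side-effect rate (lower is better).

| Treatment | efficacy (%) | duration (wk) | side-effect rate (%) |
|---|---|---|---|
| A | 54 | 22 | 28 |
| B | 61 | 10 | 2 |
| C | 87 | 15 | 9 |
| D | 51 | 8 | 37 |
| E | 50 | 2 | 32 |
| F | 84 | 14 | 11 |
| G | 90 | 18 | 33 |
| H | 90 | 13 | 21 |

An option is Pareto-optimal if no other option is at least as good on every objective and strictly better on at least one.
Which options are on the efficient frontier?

A: dominated by B (efficacy 61≥54, duration 10≤22, side-effect rate 2≤28).
B: not dominated (best side-effect rate).
C: not dominated.
D: not dominated.
E: not dominated (best duration).
F: not dominated.
G: dominated by H (efficacy 90≥90, duration 13≤18, side-effect rate 21≤33).
H: not dominated.

B, C, D, E, F, H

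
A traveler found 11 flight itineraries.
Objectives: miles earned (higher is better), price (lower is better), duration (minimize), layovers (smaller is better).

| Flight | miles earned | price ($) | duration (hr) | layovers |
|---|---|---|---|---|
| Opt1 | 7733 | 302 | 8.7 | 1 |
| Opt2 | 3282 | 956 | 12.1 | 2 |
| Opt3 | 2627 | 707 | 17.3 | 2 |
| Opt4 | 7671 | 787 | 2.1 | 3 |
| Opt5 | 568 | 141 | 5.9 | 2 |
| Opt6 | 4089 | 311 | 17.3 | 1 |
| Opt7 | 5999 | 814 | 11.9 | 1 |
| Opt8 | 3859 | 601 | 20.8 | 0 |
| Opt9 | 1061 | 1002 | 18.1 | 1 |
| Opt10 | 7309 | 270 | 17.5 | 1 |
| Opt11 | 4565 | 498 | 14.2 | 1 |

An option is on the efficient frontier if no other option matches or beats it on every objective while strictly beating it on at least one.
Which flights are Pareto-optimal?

Opt1: not dominated (best miles earned).
Opt2: dominated by Opt1 (miles earned 7733≥3282, price 302≤956, duration 8.7≤12.1, layovers 1≤2).
Opt3: dominated by Opt1 (miles earned 7733≥2627, price 302≤707, duration 8.7≤17.3, layovers 1≤2).
Opt4: not dominated (best duration).
Opt5: not dominated (best price).
Opt6: dominated by Opt1 (miles earned 7733≥4089, price 302≤311, duration 8.7≤17.3, layovers 1≤1).
Opt7: dominated by Opt1 (miles earned 7733≥5999, price 302≤814, duration 8.7≤11.9, layovers 1≤1).
Opt8: not dominated (best layovers).
Opt9: dominated by Opt1 (miles earned 7733≥1061, price 302≤1002, duration 8.7≤18.1, layovers 1≤1).
Opt10: not dominated.
Opt11: dominated by Opt1 (miles earned 7733≥4565, price 302≤498, duration 8.7≤14.2, layovers 1≤1).

Opt1, Opt4, Opt5, Opt8, Opt10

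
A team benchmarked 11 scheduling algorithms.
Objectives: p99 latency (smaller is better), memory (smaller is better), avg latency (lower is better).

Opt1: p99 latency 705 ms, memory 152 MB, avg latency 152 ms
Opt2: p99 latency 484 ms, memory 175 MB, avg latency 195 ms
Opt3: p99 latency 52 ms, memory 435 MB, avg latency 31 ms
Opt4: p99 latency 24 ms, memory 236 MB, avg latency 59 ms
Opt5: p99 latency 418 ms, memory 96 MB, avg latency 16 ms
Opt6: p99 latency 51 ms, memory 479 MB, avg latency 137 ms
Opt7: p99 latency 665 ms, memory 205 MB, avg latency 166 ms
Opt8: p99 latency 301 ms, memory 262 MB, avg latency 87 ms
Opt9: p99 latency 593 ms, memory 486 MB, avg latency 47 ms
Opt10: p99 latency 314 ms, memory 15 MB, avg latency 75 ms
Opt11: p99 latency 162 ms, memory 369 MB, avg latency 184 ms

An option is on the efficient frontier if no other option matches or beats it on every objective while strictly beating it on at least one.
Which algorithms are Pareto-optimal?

Opt1: dominated by Opt5 (p99 latency 418≤705, memory 96≤152, avg latency 16≤152).
Opt2: dominated by Opt5 (p99 latency 418≤484, memory 96≤175, avg latency 16≤195).
Opt3: not dominated.
Opt4: not dominated (best p99 latency).
Opt5: not dominated (best avg latency).
Opt6: dominated by Opt4 (p99 latency 24≤51, memory 236≤479, avg latency 59≤137).
Opt7: dominated by Opt5 (p99 latency 418≤665, memory 96≤205, avg latency 16≤166).
Opt8: dominated by Opt4 (p99 latency 24≤301, memory 236≤262, avg latency 59≤87).
Opt9: dominated by Opt3 (p99 latency 52≤593, memory 435≤486, avg latency 31≤47).
Opt10: not dominated (best memory).
Opt11: dominated by Opt4 (p99 latency 24≤162, memory 236≤369, avg latency 59≤184).

Opt3, Opt4, Opt5, Opt10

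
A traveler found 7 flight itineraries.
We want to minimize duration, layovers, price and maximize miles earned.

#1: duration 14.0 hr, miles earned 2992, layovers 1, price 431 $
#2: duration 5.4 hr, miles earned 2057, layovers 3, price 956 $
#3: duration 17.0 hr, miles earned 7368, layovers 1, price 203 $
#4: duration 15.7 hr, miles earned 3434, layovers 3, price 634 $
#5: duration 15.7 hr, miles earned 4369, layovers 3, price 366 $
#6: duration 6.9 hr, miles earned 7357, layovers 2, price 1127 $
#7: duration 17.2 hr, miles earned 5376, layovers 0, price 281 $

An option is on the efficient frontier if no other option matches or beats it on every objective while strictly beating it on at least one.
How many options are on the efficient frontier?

#1: not dominated.
#2: not dominated (best duration).
#3: not dominated (best miles earned).
#4: dominated by #5 (duration 15.7≤15.7, miles earned 4369≥3434, layovers 3≤3, price 366≤634).
#5: not dominated.
#6: not dominated.
#7: not dominated (best layovers).
Pareto-optimal: #1, #2, #3, #5, #6, #7 → 6.

6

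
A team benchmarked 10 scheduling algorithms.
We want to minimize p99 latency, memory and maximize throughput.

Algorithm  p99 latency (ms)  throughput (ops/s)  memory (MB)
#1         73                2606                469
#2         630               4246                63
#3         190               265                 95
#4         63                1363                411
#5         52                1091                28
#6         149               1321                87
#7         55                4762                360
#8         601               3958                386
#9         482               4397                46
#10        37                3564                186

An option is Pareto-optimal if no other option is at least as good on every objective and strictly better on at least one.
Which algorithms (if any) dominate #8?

#7: p99 latency 55≤601, throughput 4762≥3958, memory 360≤386 — dominates #8.
#9: p99 latency 482≤601, throughput 4397≥3958, memory 46≤386 — dominates #8.
Others (#1, #2, #3, #4, #5, #6, #10) are each worse than #8 on at least one objective.

#7, #9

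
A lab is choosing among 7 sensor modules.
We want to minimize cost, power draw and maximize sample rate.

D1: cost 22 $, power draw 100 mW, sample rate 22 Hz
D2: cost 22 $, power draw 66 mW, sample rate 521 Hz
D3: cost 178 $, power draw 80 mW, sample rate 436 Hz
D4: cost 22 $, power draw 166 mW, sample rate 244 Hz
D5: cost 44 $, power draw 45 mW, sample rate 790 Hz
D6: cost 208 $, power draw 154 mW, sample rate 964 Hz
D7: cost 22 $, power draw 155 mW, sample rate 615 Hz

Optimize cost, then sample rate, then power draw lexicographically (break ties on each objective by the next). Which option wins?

First minimize cost: best is 22, kept {D1, D2, D4, D7}.
Then maximize sample rate: best is 615, kept {D7}.

D7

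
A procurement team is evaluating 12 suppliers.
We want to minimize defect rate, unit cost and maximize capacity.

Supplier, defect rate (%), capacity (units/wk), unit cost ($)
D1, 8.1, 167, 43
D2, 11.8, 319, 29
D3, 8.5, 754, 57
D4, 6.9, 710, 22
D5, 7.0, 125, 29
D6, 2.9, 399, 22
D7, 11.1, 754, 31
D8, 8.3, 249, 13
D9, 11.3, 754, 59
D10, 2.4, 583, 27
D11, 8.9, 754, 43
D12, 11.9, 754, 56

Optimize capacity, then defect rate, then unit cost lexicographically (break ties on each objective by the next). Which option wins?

First maximize capacity: best is 754, kept {D3, D7, D9, D11, D12}.
Then minimize defect rate: best is 8.5, kept {D3}.

D3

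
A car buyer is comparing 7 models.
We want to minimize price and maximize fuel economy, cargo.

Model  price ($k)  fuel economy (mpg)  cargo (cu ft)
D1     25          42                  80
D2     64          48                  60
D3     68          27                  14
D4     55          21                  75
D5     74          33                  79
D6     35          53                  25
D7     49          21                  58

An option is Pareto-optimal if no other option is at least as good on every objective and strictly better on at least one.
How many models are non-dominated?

D1: not dominated (best price).
D2: not dominated.
D3: dominated by D1 (price 25≤68, fuel economy 42≥27, cargo 80≥14).
D4: dominated by D1 (price 25≤55, fuel economy 42≥21, cargo 80≥75).
D5: dominated by D1 (price 25≤74, fuel economy 42≥33, cargo 80≥79).
D6: not dominated (best fuel economy).
D7: dominated by D1 (price 25≤49, fuel economy 42≥21, cargo 80≥58).
Pareto-optimal: D1, D2, D6 → 3.

3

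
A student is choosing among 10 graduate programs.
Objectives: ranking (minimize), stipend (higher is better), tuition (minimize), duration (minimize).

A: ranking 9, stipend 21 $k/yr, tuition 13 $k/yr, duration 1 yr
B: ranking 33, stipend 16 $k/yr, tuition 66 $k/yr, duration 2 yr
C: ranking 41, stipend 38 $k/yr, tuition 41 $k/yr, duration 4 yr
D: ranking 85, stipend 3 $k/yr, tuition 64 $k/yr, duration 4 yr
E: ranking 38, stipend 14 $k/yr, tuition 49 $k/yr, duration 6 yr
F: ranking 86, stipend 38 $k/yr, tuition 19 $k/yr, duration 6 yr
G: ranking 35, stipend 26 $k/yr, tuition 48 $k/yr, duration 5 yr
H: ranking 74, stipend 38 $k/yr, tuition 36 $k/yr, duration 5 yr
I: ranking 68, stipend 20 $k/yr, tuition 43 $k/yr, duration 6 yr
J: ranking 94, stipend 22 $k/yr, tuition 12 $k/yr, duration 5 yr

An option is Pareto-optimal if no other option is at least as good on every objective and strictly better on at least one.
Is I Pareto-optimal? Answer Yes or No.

A vs I: ranking 9≤68, stipend 21≥20, tuition 13≤43, duration 1≤6 — A is at least as good on every objective and strictly better on at least one, so A dominates I.

No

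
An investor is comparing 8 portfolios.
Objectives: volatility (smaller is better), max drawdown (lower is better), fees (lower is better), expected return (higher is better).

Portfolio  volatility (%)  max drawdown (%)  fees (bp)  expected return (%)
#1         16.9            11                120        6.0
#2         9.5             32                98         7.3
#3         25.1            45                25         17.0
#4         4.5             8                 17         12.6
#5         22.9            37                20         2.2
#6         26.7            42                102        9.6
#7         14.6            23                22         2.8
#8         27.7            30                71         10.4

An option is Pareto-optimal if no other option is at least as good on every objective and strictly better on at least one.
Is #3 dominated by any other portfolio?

No

#1: worse on fees (120 vs 25).
#2: worse on fees (98 vs 25).
#4: worse on expected return (12.6 vs 17.0).
#5: worse on expected return (2.2 vs 17.0).
#6: worse on volatility (26.7 vs 25.1).
#7: worse on expected return (2.8 vs 17.0).
#8: worse on volatility (27.7 vs 25.1).
No option is at least as good as #3 on every objective and strictly better on one.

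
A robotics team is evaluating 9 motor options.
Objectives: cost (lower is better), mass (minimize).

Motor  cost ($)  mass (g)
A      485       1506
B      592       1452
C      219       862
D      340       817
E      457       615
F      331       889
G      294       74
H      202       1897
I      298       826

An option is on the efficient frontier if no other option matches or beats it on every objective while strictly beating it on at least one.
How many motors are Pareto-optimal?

3

A: dominated by C (cost 219≤485, mass 862≤1506).
B: dominated by C (cost 219≤592, mass 862≤1452).
C: not dominated.
D: dominated by G (cost 294≤340, mass 74≤817).
E: dominated by G (cost 294≤457, mass 74≤615).
F: dominated by C (cost 219≤331, mass 862≤889).
G: not dominated (best mass).
H: not dominated (best cost).
I: dominated by G (cost 294≤298, mass 74≤826).
Pareto-optimal: C, G, H → 3.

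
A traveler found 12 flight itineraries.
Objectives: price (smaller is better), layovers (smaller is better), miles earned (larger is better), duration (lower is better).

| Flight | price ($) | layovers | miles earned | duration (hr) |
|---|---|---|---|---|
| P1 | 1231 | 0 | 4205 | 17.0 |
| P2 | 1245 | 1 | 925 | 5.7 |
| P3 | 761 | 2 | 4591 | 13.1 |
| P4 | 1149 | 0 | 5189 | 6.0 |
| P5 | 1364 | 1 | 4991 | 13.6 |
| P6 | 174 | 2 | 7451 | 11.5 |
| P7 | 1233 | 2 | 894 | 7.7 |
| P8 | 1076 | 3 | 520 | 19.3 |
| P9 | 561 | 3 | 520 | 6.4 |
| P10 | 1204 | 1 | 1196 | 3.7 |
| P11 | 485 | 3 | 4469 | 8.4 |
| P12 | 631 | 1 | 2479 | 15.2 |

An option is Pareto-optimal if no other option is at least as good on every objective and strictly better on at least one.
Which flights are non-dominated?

P4, P6, P9, P10, P11, P12

P1: dominated by P4 (price 1149≤1231, layovers 0≤0, miles earned 5189≥4205, duration 6.0≤17.0).
P2: dominated by P10 (price 1204≤1245, layovers 1≤1, miles earned 1196≥925, duration 3.7≤5.7).
P3: dominated by P6 (price 174≤761, layovers 2≤2, miles earned 7451≥4591, duration 11.5≤13.1).
P4: not dominated.
P5: dominated by P4 (price 1149≤1364, layovers 0≤1, miles earned 5189≥4991, duration 6.0≤13.6).
P6: not dominated (best price).
P7: dominated by P4 (price 1149≤1233, layovers 0≤2, miles earned 5189≥894, duration 6.0≤7.7).
P8: dominated by P3 (price 761≤1076, layovers 2≤3, miles earned 4591≥520, duration 13.1≤19.3).
P9: not dominated.
P10: not dominated (best duration).
P11: not dominated.
P12: not dominated.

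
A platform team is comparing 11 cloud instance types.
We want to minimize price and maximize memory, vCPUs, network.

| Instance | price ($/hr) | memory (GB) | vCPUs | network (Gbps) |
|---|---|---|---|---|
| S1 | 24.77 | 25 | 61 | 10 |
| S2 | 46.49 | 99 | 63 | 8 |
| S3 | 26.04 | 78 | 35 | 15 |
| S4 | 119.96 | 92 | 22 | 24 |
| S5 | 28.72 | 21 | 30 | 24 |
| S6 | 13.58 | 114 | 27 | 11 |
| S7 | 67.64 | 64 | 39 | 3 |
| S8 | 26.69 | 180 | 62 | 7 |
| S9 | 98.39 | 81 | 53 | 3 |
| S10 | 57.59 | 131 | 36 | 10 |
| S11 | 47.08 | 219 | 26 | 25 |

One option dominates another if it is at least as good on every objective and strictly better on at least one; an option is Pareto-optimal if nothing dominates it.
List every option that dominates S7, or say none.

S2, S8

S2: price 46.49≤67.64, memory 99≥64, vCPUs 63≥39, network 8≥3 — dominates S7.
S8: price 26.69≤67.64, memory 180≥64, vCPUs 62≥39, network 7≥3 — dominates S7.
Others (S1, S3, S4, S5, S6, S9, S10, S11) are each worse than S7 on at least one objective.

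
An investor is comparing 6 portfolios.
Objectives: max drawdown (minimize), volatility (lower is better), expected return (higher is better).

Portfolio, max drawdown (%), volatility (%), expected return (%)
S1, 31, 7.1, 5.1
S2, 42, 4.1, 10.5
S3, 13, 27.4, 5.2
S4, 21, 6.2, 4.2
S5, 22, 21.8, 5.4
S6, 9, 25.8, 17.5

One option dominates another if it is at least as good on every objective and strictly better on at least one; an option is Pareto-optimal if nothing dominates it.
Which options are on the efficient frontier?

S1: not dominated.
S2: not dominated (best volatility).
S3: dominated by S6 (max drawdown 9≤13, volatility 25.8≤27.4, expected return 17.5≥5.2).
S4: not dominated.
S5: not dominated.
S6: not dominated (best max drawdown).

S1, S2, S4, S5, S6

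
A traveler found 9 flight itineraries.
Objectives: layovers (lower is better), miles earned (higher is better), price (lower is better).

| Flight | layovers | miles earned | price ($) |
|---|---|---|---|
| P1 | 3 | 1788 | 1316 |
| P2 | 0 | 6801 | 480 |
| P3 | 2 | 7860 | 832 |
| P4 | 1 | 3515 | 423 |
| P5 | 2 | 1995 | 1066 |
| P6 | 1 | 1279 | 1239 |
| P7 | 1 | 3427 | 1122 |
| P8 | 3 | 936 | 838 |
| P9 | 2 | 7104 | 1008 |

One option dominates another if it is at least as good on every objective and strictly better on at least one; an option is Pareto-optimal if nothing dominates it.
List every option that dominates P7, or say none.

P2, P4

P2: layovers 0≤1, miles earned 6801≥3427, price 480≤1122 — dominates P7.
P4: layovers 1≤1, miles earned 3515≥3427, price 423≤1122 — dominates P7.
Others (P1, P3, P5, P6, P8, P9) are each worse than P7 on at least one objective.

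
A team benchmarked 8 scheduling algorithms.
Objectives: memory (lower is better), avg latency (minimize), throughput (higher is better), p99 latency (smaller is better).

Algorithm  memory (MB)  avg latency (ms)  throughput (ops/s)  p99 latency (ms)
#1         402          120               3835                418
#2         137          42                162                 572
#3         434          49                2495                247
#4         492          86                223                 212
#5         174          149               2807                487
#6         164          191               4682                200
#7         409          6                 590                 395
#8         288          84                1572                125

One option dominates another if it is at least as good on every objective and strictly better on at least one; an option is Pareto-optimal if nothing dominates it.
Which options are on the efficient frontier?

#1, #2, #3, #5, #6, #7, #8

#1: not dominated.
#2: not dominated (best memory).
#3: not dominated.
#4: dominated by #8 (memory 288≤492, avg latency 84≤86, throughput 1572≥223, p99 latency 125≤212).
#5: not dominated.
#6: not dominated (best throughput).
#7: not dominated (best avg latency).
#8: not dominated (best p99 latency).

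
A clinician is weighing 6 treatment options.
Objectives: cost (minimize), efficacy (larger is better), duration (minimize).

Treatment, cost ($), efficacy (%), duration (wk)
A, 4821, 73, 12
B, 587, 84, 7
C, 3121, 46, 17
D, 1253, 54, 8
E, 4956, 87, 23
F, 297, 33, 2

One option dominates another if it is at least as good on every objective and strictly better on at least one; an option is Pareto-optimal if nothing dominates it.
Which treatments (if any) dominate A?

B

B: cost 587≤4821, efficacy 84≥73, duration 7≤12 — dominates A.
Others (C, D, E, F) are each worse than A on at least one objective.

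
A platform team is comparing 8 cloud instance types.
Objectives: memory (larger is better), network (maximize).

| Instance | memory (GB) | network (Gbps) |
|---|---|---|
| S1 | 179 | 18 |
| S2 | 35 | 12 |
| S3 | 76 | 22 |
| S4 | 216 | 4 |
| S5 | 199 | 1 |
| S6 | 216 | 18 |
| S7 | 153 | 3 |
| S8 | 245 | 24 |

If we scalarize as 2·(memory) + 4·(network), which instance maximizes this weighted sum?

S8

S1: 2·179 + 4·18 = 430
S2: 2·35 + 4·12 = 118
S3: 2·76 + 4·22 = 240
S4: 2·216 + 4·4 = 448
S5: 2·199 + 4·1 = 402
S6: 2·216 + 4·18 = 504
S7: 2·153 + 4·3 = 318
S8: 2·245 + 4·24 = 586
Highest: S8 at 586.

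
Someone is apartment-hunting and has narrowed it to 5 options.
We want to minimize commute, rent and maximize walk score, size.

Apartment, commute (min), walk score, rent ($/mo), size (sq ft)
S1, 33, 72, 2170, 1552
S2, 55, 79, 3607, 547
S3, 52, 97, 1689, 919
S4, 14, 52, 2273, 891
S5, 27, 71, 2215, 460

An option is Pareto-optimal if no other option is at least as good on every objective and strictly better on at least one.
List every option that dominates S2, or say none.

S3: commute 52≤55, walk score 97≥79, rent 1689≤3607, size 919≥547 — dominates S2.
Others (S1, S4, S5) are each worse than S2 on at least one objective.

S3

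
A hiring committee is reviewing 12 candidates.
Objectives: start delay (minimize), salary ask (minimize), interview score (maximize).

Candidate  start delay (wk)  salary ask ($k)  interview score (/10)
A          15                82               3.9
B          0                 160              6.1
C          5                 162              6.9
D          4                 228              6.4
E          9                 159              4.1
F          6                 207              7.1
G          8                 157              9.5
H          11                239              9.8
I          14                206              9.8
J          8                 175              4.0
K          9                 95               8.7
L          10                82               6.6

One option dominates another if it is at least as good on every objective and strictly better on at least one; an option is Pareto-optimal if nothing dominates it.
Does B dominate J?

Yes

B vs J: start delay 0≤8, salary ask 160≤175, interview score 6.1≥4.0 — B is at least as good on every objective with at least one strict improvement.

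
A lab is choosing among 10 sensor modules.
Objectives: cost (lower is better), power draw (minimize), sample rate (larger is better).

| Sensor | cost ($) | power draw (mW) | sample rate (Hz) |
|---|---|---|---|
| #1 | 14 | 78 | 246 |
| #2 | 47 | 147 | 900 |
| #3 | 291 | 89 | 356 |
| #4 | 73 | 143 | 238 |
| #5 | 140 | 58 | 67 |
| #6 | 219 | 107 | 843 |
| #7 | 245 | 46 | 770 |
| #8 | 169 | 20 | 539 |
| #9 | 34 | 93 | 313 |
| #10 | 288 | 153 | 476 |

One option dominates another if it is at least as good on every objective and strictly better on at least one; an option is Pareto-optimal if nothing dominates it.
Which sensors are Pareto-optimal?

#1, #2, #5, #6, #7, #8, #9

#1: not dominated (best cost).
#2: not dominated (best sample rate).
#3: dominated by #7 (cost 245≤291, power draw 46≤89, sample rate 770≥356).
#4: dominated by #1 (cost 14≤73, power draw 78≤143, sample rate 246≥238).
#5: not dominated.
#6: not dominated.
#7: not dominated.
#8: not dominated (best power draw).
#9: not dominated.
#10: dominated by #2 (cost 47≤288, power draw 147≤153, sample rate 900≥476).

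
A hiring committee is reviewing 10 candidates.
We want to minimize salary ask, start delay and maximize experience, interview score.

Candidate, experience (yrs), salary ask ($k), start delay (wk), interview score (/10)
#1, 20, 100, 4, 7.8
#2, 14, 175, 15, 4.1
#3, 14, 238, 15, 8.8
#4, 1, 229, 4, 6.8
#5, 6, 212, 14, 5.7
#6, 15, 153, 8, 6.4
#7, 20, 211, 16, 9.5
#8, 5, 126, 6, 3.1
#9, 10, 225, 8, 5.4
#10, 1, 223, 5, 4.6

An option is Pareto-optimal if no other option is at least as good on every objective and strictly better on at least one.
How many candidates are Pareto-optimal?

#1: not dominated (best salary ask).
#2: dominated by #1 (experience 20≥14, salary ask 100≤175, start delay 4≤15, interview score 7.8≥4.1).
#3: not dominated.
#4: dominated by #1 (experience 20≥1, salary ask 100≤229, start delay 4≤4, interview score 7.8≥6.8).
#5: dominated by #1 (experience 20≥6, salary ask 100≤212, start delay 4≤14, interview score 7.8≥5.7).
#6: dominated by #1 (experience 20≥15, salary ask 100≤153, start delay 4≤8, interview score 7.8≥6.4).
#7: not dominated (best interview score).
#8: dominated by #1 (experience 20≥5, salary ask 100≤126, start delay 4≤6, interview score 7.8≥3.1).
#9: dominated by #1 (experience 20≥10, salary ask 100≤225, start delay 4≤8, interview score 7.8≥5.4).
#10: dominated by #1 (experience 20≥1, salary ask 100≤223, start delay 4≤5, interview score 7.8≥4.6).
Pareto-optimal: #1, #3, #7 → 3.

3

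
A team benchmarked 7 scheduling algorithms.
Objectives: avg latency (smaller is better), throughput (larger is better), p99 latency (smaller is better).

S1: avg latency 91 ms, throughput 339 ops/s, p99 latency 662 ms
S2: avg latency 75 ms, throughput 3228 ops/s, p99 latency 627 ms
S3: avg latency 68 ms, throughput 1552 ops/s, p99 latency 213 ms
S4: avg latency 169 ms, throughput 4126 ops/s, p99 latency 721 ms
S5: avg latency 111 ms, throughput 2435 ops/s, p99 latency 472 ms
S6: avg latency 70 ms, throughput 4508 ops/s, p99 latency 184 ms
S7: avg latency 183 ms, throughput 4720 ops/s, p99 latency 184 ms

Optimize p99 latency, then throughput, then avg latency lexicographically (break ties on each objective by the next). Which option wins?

First minimize p99 latency: best is 184, kept {S6, S7}.
Then maximize throughput: best is 4720, kept {S7}.

S7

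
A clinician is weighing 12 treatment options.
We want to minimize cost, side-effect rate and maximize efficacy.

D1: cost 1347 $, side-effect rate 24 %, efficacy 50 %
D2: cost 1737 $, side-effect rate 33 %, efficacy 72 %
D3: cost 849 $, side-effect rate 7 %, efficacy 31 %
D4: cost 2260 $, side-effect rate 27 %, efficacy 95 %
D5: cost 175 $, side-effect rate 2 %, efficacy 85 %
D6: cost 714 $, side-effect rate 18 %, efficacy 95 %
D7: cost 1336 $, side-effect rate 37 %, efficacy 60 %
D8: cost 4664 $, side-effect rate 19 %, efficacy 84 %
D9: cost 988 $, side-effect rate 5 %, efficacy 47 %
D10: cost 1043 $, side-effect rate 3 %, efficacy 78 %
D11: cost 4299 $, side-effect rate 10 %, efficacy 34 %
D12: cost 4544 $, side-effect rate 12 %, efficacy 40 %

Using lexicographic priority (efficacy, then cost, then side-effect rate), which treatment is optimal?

D6

First maximize efficacy: best is 95, kept {D4, D6}.
Then minimize cost: best is 714, kept {D6}.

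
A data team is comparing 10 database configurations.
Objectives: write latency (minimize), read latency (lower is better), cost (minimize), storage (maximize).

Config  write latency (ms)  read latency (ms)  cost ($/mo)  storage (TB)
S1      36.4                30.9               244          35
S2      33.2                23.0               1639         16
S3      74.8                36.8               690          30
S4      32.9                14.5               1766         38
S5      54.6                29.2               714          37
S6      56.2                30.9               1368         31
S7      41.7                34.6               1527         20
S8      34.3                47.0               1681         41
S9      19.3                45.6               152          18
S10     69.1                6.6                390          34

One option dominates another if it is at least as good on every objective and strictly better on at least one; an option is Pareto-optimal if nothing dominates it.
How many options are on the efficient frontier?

7

S1: not dominated.
S2: not dominated.
S3: dominated by S1 (write latency 36.4≤74.8, read latency 30.9≤36.8, cost 244≤690, storage 35≥30).
S4: not dominated.
S5: not dominated.
S6: dominated by S1 (write latency 36.4≤56.2, read latency 30.9≤30.9, cost 244≤1368, storage 35≥31).
S7: dominated by S1 (write latency 36.4≤41.7, read latency 30.9≤34.6, cost 244≤1527, storage 35≥20).
S8: not dominated (best storage).
S9: not dominated (best write latency).
S10: not dominated (best read latency).
Pareto-optimal: S1, S2, S4, S5, S8, S9, S10 → 7.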